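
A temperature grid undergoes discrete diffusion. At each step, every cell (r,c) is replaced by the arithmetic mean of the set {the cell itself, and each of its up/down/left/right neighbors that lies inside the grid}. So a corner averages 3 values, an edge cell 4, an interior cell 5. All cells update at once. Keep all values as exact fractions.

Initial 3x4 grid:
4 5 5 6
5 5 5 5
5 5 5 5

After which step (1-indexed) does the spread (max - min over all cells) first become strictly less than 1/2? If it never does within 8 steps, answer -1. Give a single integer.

Step 1: max=16/3, min=14/3, spread=2/3
Step 2: max=95/18, min=85/18, spread=5/9
Step 3: max=2233/432, min=2087/432, spread=73/216
  -> spread < 1/2 first at step 3
Step 4: max=133187/25920, min=126013/25920, spread=3587/12960
Step 5: max=1586597/311040, min=1523803/311040, spread=31397/155520
Step 6: max=94866271/18662400, min=91757729/18662400, spread=1554271/9331200
Step 7: max=7566262493/1492992000, min=7363657507/1492992000, spread=101302493/746496000
Step 8: max=90575587739/17915904000, min=88583452261/17915904000, spread=996067739/8957952000

Answer: 3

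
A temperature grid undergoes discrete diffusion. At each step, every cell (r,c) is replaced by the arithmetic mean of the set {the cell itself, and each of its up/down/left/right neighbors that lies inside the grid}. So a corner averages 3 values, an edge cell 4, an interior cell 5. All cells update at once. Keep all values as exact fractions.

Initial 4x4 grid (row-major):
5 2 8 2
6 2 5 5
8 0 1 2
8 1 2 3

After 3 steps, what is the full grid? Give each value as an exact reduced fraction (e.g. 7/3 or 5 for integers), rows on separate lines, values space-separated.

After step 1:
  13/3 17/4 17/4 5
  21/4 3 21/5 7/2
  11/2 12/5 2 11/4
  17/3 11/4 7/4 7/3
After step 2:
  83/18 95/24 177/40 17/4
  217/48 191/50 339/100 309/80
  1129/240 313/100 131/50 127/48
  167/36 377/120 53/24 41/18
After step 3:
  1885/432 15133/3600 4807/1200 1003/240
  31781/7200 22583/6000 7247/2000 8489/2400
  30589/7200 20899/6000 16793/6000 20531/7200
  8989/2160 11807/3600 9223/3600 1027/432

Answer: 1885/432 15133/3600 4807/1200 1003/240
31781/7200 22583/6000 7247/2000 8489/2400
30589/7200 20899/6000 16793/6000 20531/7200
8989/2160 11807/3600 9223/3600 1027/432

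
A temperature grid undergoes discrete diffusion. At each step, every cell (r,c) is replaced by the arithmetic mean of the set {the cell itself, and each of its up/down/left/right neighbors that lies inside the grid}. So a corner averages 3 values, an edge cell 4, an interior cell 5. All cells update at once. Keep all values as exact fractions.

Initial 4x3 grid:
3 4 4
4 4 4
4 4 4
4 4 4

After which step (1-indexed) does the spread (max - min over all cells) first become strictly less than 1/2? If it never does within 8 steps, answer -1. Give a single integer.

Answer: 1

Derivation:
Step 1: max=4, min=11/3, spread=1/3
  -> spread < 1/2 first at step 1
Step 2: max=4, min=67/18, spread=5/18
Step 3: max=4, min=823/216, spread=41/216
Step 4: max=4, min=99463/25920, spread=4217/25920
Step 5: max=28721/7200, min=6011651/1555200, spread=38417/311040
Step 6: max=573403/144000, min=362047789/93312000, spread=1903471/18662400
Step 7: max=17164241/4320000, min=21793890911/5598720000, spread=18038617/223948800
Step 8: max=1542273241/388800000, min=1310424617149/335923200000, spread=883978523/13436928000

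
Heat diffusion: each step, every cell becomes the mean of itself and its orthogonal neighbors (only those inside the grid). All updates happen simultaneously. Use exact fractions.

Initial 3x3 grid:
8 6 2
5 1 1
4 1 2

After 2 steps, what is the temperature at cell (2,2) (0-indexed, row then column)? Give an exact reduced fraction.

Step 1: cell (2,2) = 4/3
Step 2: cell (2,2) = 29/18
Full grid after step 2:
  181/36 983/240 35/12
  509/120 301/100 259/120
  59/18 71/30 29/18

Answer: 29/18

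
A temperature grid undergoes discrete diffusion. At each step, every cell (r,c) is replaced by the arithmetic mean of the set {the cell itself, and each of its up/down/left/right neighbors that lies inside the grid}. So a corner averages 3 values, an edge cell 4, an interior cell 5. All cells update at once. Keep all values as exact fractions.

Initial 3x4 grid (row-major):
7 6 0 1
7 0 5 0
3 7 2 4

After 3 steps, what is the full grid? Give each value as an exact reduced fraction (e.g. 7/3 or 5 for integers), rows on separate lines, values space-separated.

Answer: 1051/216 26239/7200 21059/7200 3959/2160
64093/14400 6323/1500 15527/6000 17609/7200
2051/432 13457/3600 254/75 437/180

Derivation:
After step 1:
  20/3 13/4 3 1/3
  17/4 5 7/5 5/2
  17/3 3 9/2 2
After step 2:
  85/18 215/48 479/240 35/18
  259/48 169/50 82/25 187/120
  155/36 109/24 109/40 3
After step 3:
  1051/216 26239/7200 21059/7200 3959/2160
  64093/14400 6323/1500 15527/6000 17609/7200
  2051/432 13457/3600 254/75 437/180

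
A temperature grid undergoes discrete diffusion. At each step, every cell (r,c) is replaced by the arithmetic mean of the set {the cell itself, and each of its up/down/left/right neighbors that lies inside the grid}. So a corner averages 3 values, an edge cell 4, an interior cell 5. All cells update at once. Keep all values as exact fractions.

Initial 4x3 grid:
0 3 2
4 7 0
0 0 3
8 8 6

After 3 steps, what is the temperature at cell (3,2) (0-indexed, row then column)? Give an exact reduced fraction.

Step 1: cell (3,2) = 17/3
Step 2: cell (3,2) = 161/36
Step 3: cell (3,2) = 9451/2160
Full grid after step 3:
  5663/2160 1073/400 5353/2160
  21809/7200 703/250 20959/7200
  25979/7200 3757/1000 25129/7200
  9581/2160 10523/2400 9451/2160

Answer: 9451/2160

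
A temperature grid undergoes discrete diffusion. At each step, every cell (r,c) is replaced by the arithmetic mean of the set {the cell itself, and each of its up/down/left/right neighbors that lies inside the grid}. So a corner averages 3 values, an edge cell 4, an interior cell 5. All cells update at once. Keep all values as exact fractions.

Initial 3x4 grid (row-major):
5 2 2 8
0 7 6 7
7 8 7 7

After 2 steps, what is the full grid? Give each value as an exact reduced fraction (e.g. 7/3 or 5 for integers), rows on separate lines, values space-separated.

After step 1:
  7/3 4 9/2 17/3
  19/4 23/5 29/5 7
  5 29/4 7 7
After step 2:
  133/36 463/120 599/120 103/18
  1001/240 132/25 289/50 191/30
  17/3 477/80 541/80 7

Answer: 133/36 463/120 599/120 103/18
1001/240 132/25 289/50 191/30
17/3 477/80 541/80 7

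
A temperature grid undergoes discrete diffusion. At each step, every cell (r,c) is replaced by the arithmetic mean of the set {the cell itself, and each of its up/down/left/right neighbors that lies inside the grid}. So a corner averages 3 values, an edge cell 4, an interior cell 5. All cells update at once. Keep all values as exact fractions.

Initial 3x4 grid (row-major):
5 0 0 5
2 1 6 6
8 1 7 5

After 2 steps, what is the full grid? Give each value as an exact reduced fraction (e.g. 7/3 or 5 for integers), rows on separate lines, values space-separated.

After step 1:
  7/3 3/2 11/4 11/3
  4 2 4 11/2
  11/3 17/4 19/4 6
After step 2:
  47/18 103/48 143/48 143/36
  3 63/20 19/5 115/24
  143/36 11/3 19/4 65/12

Answer: 47/18 103/48 143/48 143/36
3 63/20 19/5 115/24
143/36 11/3 19/4 65/12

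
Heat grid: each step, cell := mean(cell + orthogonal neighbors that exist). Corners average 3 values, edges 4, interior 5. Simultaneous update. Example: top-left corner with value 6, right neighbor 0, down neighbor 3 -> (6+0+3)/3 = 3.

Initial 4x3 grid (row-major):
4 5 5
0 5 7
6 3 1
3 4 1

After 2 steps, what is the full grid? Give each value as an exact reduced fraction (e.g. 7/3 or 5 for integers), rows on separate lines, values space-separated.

Answer: 23/6 209/48 179/36
55/16 104/25 103/24
893/240 331/100 133/40
121/36 773/240 31/12

Derivation:
After step 1:
  3 19/4 17/3
  15/4 4 9/2
  3 19/5 3
  13/3 11/4 2
After step 2:
  23/6 209/48 179/36
  55/16 104/25 103/24
  893/240 331/100 133/40
  121/36 773/240 31/12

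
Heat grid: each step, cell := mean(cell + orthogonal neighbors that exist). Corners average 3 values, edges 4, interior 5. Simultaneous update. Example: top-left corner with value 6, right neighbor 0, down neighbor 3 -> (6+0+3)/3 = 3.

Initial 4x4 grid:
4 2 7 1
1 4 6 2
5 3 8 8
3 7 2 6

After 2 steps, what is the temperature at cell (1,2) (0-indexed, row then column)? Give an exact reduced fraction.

Step 1: cell (1,2) = 27/5
Step 2: cell (1,2) = 89/20
Full grid after step 2:
  121/36 827/240 1019/240 139/36
  361/120 87/20 89/20 1139/240
  169/40 83/20 559/100 1259/240
  47/12 199/40 607/120 205/36

Answer: 89/20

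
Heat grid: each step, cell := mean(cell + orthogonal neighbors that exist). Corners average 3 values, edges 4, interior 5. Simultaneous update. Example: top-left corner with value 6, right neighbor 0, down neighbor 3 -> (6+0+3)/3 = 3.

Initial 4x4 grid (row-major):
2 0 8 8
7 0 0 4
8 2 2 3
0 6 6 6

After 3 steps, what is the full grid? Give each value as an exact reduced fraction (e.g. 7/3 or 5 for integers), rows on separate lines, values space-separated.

After step 1:
  3 5/2 4 20/3
  17/4 9/5 14/5 15/4
  17/4 18/5 13/5 15/4
  14/3 7/2 5 5
After step 2:
  13/4 113/40 479/120 173/36
  133/40 299/100 299/100 509/120
  503/120 63/20 71/20 151/40
  149/36 503/120 161/40 55/12
After step 3:
  47/15 3917/1200 13151/3600 2347/540
  4127/1200 382/125 5329/1500 14231/3600
  533/144 2711/750 1749/500 323/80
  1127/270 2791/720 327/80 743/180

Answer: 47/15 3917/1200 13151/3600 2347/540
4127/1200 382/125 5329/1500 14231/3600
533/144 2711/750 1749/500 323/80
1127/270 2791/720 327/80 743/180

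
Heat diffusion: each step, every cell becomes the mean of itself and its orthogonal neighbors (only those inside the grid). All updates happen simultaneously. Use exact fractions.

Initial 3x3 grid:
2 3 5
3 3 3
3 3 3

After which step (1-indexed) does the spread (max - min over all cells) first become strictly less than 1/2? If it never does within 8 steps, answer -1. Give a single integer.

Step 1: max=11/3, min=8/3, spread=1
Step 2: max=125/36, min=137/48, spread=89/144
Step 3: max=1427/432, min=421/144, spread=41/108
  -> spread < 1/2 first at step 3
Step 4: max=83917/25920, min=2851/960, spread=347/1296
Step 5: max=4955699/1555200, min=1554533/518400, spread=2921/15552
Step 6: max=294733453/93312000, min=94142651/31104000, spread=24611/186624
Step 7: max=17564464691/5598720000, min=1894015799/622080000, spread=207329/2239488
Step 8: max=1049313339277/335923200000, min=342493467259/111974400000, spread=1746635/26873856

Answer: 3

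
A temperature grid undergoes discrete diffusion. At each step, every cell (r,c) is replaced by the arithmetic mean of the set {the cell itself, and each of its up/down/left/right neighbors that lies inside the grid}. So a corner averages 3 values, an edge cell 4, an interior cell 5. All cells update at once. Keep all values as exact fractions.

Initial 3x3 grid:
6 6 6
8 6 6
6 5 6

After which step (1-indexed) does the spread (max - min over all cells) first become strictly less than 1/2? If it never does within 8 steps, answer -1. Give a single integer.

Answer: 3

Derivation:
Step 1: max=20/3, min=17/3, spread=1
Step 2: max=257/40, min=209/36, spread=223/360
Step 3: max=6851/1080, min=12787/2160, spread=61/144
  -> spread < 1/2 first at step 3
Step 4: max=405907/64800, min=773489/129600, spread=511/1728
Step 5: max=24212279/3888000, min=46808683/7776000, spread=4309/20736
Step 6: max=1444714063/233280000, min=2821375001/466560000, spread=36295/248832
Step 7: max=86401155611/13996800000, min=169935689347/27993600000, spread=305773/2985984
Step 8: max=5170629952267/839808000000, min=10220512201409/1679616000000, spread=2575951/35831808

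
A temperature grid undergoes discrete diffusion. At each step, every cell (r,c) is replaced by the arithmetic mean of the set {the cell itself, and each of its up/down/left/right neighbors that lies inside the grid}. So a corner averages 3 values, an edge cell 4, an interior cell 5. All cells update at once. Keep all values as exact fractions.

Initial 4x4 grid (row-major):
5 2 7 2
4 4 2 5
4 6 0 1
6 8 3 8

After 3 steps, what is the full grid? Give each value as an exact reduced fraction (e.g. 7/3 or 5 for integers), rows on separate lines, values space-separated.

Answer: 541/135 28741/7200 25741/7200 7951/2160
31051/7200 1444/375 22129/6000 743/225
3771/800 8867/2000 3671/1000 181/50
3773/720 5779/1200 5179/1200 1369/360

Derivation:
After step 1:
  11/3 9/2 13/4 14/3
  17/4 18/5 18/5 5/2
  5 22/5 12/5 7/2
  6 23/4 19/4 4
After step 2:
  149/36 901/240 961/240 125/36
  991/240 407/100 307/100 107/30
  393/80 423/100 373/100 31/10
  67/12 209/40 169/40 49/12
After step 3:
  541/135 28741/7200 25741/7200 7951/2160
  31051/7200 1444/375 22129/6000 743/225
  3771/800 8867/2000 3671/1000 181/50
  3773/720 5779/1200 5179/1200 1369/360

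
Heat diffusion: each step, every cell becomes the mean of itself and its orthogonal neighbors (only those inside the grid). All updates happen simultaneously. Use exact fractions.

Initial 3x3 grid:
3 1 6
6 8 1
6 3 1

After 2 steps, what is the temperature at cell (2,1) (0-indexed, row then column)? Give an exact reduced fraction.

Step 1: cell (2,1) = 9/2
Step 2: cell (2,1) = 449/120
Full grid after step 2:
  163/36 143/40 67/18
  1073/240 451/100 91/30
  61/12 449/120 61/18

Answer: 449/120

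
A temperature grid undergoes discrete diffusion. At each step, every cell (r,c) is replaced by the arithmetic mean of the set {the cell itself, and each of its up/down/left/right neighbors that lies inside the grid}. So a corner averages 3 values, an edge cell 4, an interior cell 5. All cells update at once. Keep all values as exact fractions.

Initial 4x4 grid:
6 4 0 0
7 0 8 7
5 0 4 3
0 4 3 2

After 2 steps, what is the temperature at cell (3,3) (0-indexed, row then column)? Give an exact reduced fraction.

Answer: 119/36

Derivation:
Step 1: cell (3,3) = 8/3
Step 2: cell (3,3) = 119/36
Full grid after step 2:
  38/9 449/120 349/120 59/18
  509/120 86/25 187/50 439/120
  131/40 59/20 69/20 443/120
  31/12 53/20 169/60 119/36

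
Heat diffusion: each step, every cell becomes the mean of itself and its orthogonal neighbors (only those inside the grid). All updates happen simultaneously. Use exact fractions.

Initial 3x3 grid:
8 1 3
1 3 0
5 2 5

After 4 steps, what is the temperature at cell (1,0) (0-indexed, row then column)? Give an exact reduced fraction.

Answer: 96113/32000

Derivation:
Step 1: cell (1,0) = 17/4
Step 2: cell (1,0) = 233/80
Step 3: cell (1,0) = 16111/4800
Step 4: cell (1,0) = 96113/32000
Full grid after step 4:
  6352/2025 2376301/864000 173189/64800
  96113/32000 529081/180000 2181301/864000
  101657/32400 802267/288000 177239/64800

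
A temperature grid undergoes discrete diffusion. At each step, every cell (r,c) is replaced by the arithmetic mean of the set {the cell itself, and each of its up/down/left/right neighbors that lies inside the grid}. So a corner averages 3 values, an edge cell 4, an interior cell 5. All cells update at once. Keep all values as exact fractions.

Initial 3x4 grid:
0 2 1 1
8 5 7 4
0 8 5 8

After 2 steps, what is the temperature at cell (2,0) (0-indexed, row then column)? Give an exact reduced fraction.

Answer: 157/36

Derivation:
Step 1: cell (2,0) = 16/3
Step 2: cell (2,0) = 157/36
Full grid after step 2:
  103/36 169/48 223/80 13/4
  215/48 403/100 503/100 64/15
  157/36 137/24 647/120 53/9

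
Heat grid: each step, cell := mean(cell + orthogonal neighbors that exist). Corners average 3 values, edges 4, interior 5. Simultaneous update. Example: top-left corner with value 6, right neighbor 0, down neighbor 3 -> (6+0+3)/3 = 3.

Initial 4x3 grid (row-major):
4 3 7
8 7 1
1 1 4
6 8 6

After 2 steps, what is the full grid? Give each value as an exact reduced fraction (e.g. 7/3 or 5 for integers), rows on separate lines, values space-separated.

After step 1:
  5 21/4 11/3
  5 4 19/4
  4 21/5 3
  5 21/4 6
After step 2:
  61/12 215/48 41/9
  9/2 116/25 185/48
  91/20 409/100 359/80
  19/4 409/80 19/4

Answer: 61/12 215/48 41/9
9/2 116/25 185/48
91/20 409/100 359/80
19/4 409/80 19/4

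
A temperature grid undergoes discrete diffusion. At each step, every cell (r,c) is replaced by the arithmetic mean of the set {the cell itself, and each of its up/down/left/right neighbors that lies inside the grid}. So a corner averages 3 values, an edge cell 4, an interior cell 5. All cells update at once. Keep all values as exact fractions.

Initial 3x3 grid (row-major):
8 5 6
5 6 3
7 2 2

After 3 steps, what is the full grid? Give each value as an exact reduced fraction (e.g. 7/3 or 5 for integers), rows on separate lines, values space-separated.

After step 1:
  6 25/4 14/3
  13/2 21/5 17/4
  14/3 17/4 7/3
After step 2:
  25/4 1267/240 91/18
  641/120 509/100 309/80
  185/36 309/80 65/18
After step 3:
  4049/720 78029/14400 5111/1080
  39277/7200 28123/6000 21143/4800
  10327/2160 7081/1600 4081/1080

Answer: 4049/720 78029/14400 5111/1080
39277/7200 28123/6000 21143/4800
10327/2160 7081/1600 4081/1080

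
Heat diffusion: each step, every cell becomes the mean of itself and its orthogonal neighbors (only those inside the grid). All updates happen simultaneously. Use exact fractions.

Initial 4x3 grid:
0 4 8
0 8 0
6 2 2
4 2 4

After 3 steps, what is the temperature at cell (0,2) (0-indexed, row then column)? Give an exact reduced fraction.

Step 1: cell (0,2) = 4
Step 2: cell (0,2) = 9/2
Step 3: cell (0,2) = 1333/360
Full grid after step 3:
  3319/1080 13519/3600 1333/360
  12169/3600 1214/375 4523/1200
  3773/1200 1294/375 10919/3600
  83/24 11039/3600 667/216

Answer: 1333/360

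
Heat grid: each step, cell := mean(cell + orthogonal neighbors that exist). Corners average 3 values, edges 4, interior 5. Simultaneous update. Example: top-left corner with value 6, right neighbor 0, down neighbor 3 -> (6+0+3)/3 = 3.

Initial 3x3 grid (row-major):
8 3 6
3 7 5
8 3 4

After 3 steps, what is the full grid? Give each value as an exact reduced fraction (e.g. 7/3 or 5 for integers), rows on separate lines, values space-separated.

After step 1:
  14/3 6 14/3
  13/2 21/5 11/2
  14/3 11/2 4
After step 2:
  103/18 293/60 97/18
  601/120 277/50 551/120
  50/9 551/120 5
After step 3:
  5621/1080 19381/3600 5351/1080
  39287/7200 4923/1000 36937/7200
  682/135 37237/7200 851/180

Answer: 5621/1080 19381/3600 5351/1080
39287/7200 4923/1000 36937/7200
682/135 37237/7200 851/180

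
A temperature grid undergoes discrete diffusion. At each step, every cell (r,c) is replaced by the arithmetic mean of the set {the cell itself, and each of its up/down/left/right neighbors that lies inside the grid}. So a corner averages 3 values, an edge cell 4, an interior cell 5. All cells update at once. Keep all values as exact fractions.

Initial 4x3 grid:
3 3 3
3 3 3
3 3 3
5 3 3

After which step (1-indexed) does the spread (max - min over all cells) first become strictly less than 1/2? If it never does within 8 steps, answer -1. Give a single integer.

Answer: 3

Derivation:
Step 1: max=11/3, min=3, spread=2/3
Step 2: max=32/9, min=3, spread=5/9
Step 3: max=365/108, min=3, spread=41/108
  -> spread < 1/2 first at step 3
Step 4: max=43097/12960, min=3, spread=4217/12960
Step 5: max=2541949/777600, min=10879/3600, spread=38417/155520
Step 6: max=151168211/46656000, min=218597/72000, spread=1903471/9331200
Step 7: max=8999069089/2799360000, min=6595759/2160000, spread=18038617/111974400
Step 8: max=537152982851/167961600000, min=596126759/194400000, spread=883978523/6718464000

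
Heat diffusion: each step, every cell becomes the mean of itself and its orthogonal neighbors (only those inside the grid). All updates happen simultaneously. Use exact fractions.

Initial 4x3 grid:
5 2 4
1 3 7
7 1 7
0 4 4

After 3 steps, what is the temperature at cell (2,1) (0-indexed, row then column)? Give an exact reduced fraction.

Answer: 11723/3000

Derivation:
Step 1: cell (2,1) = 22/5
Step 2: cell (2,1) = 329/100
Step 3: cell (2,1) = 11723/3000
Full grid after step 3:
  6943/2160 3013/800 4309/1080
  24997/7200 7127/2000 1967/450
  22537/7200 11723/3000 4927/1200
  3647/1080 49829/14400 3043/720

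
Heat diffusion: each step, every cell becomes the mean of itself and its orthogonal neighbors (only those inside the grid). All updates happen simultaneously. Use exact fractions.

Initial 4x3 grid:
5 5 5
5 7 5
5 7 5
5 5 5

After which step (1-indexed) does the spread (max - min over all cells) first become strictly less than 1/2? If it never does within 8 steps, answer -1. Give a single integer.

Answer: 2

Derivation:
Step 1: max=29/5, min=5, spread=4/5
Step 2: max=281/50, min=213/40, spread=59/200
  -> spread < 1/2 first at step 2
Step 3: max=5493/1000, min=1933/360, spread=139/1125
Step 4: max=327787/60000, min=778853/144000, spread=39179/720000
Step 5: max=19605233/3600000, min=7027723/1296000, spread=377011/16200000
Step 6: max=1175060947/216000000, min=2814270893/518400000, spread=29376899/2592000000
Step 7: max=70465105673/12960000000, min=168958028887/31104000000, spread=791123641/155520000000
Step 8: max=4226952132907/777600000000, min=10140049510133/1866240000000, spread=23178044219/9331200000000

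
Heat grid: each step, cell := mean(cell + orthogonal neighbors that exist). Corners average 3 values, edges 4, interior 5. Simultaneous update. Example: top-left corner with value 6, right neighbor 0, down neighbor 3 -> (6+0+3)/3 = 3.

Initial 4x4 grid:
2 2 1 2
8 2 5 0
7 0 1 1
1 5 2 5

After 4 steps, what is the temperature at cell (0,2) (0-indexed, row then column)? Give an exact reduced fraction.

Answer: 160511/72000

Derivation:
Step 1: cell (0,2) = 5/2
Step 2: cell (0,2) = 141/80
Step 3: cell (0,2) = 1057/480
Step 4: cell (0,2) = 160511/72000
Full grid after step 4:
  1483/450 68821/24000 160511/72000 425/216
  246593/72000 10991/3750 2349/1000 16069/8000
  149047/43200 134987/45000 13937/5625 476983/216000
  54473/16200 131413/43200 556873/216000 4793/2025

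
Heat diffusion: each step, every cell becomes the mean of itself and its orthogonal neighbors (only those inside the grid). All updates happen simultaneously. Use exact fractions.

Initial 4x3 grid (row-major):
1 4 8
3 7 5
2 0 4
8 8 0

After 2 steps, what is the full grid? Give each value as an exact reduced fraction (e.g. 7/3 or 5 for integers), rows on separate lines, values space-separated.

After step 1:
  8/3 5 17/3
  13/4 19/5 6
  13/4 21/5 9/4
  6 4 4
After step 2:
  131/36 257/60 50/9
  389/120 89/20 1063/240
  167/40 7/2 329/80
  53/12 91/20 41/12

Answer: 131/36 257/60 50/9
389/120 89/20 1063/240
167/40 7/2 329/80
53/12 91/20 41/12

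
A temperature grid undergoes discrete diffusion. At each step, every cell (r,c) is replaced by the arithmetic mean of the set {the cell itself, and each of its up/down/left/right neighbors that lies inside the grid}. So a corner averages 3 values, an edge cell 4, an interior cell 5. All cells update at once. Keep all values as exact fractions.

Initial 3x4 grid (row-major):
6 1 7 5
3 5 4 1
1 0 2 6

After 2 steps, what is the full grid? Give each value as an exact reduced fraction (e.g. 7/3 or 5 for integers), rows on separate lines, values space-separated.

After step 1:
  10/3 19/4 17/4 13/3
  15/4 13/5 19/5 4
  4/3 2 3 3
After step 2:
  71/18 56/15 257/60 151/36
  661/240 169/50 353/100 227/60
  85/36 67/30 59/20 10/3

Answer: 71/18 56/15 257/60 151/36
661/240 169/50 353/100 227/60
85/36 67/30 59/20 10/3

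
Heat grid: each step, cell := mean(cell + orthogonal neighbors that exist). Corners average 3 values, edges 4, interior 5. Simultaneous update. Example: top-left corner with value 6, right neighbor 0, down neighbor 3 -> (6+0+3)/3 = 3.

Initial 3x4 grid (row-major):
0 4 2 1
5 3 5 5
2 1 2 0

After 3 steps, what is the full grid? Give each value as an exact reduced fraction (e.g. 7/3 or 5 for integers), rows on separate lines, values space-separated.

After step 1:
  3 9/4 3 8/3
  5/2 18/5 17/5 11/4
  8/3 2 2 7/3
After step 2:
  31/12 237/80 679/240 101/36
  353/120 11/4 59/20 223/80
  43/18 77/30 73/30 85/36
After step 3:
  679/240 89/32 4157/1440 379/135
  3839/1440 3401/1200 11/4 2617/960
  2843/1080 365/144 116/45 5459/2160

Answer: 679/240 89/32 4157/1440 379/135
3839/1440 3401/1200 11/4 2617/960
2843/1080 365/144 116/45 5459/2160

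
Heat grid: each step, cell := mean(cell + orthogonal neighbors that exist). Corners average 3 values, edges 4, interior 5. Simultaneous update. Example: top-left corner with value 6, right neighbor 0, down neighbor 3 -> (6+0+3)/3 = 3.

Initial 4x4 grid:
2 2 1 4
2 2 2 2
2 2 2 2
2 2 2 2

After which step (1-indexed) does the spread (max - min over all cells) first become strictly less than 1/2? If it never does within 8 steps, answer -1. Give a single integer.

Answer: 2

Derivation:
Step 1: max=5/2, min=7/4, spread=3/4
Step 2: max=85/36, min=191/100, spread=203/450
  -> spread < 1/2 first at step 2
Step 3: max=7879/3600, min=587/300, spread=167/720
Step 4: max=70189/32400, min=10609/5400, spread=1307/6480
Step 5: max=2060887/972000, min=534419/270000, spread=684893/4860000
Step 6: max=61392223/29160000, min=429817/216000, spread=210433/1822500
Step 7: max=1825663219/874800000, min=33676/16875, spread=79899379/874800000
Step 8: max=54511462939/26244000000, min=9718476331/4860000000, spread=5079226879/65610000000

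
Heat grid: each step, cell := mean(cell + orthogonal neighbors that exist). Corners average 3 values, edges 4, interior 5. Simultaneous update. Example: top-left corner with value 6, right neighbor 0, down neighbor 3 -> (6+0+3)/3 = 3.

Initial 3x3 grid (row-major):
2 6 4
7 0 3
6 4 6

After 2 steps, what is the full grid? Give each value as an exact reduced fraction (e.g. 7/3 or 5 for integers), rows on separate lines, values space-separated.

After step 1:
  5 3 13/3
  15/4 4 13/4
  17/3 4 13/3
After step 2:
  47/12 49/12 127/36
  221/48 18/5 191/48
  161/36 9/2 139/36

Answer: 47/12 49/12 127/36
221/48 18/5 191/48
161/36 9/2 139/36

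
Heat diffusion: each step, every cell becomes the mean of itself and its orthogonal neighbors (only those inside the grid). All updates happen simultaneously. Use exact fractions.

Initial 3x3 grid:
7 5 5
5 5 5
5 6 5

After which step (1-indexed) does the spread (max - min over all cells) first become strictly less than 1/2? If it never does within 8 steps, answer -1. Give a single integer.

Answer: 2

Derivation:
Step 1: max=17/3, min=5, spread=2/3
Step 2: max=50/9, min=77/15, spread=19/45
  -> spread < 1/2 first at step 2
Step 3: max=1469/270, min=9353/1800, spread=1321/5400
Step 4: max=174821/32400, min=677359/129600, spread=877/5184
Step 5: max=1303439/243000, min=40788173/7776000, spread=7375/62208
Step 6: max=623517539/116640000, min=2455227031/466560000, spread=62149/746496
Step 7: max=18659008829/3499200000, min=147635998757/27993600000, spread=523543/8957952
Step 8: max=2235436121201/419904000000, min=8872829031679/1679616000000, spread=4410589/107495424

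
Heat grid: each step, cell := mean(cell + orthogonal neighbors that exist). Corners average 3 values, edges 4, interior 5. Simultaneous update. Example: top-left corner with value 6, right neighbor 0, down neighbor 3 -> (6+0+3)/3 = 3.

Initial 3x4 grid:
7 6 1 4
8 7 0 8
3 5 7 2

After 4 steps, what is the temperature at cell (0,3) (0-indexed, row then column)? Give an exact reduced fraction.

Answer: 266153/64800

Derivation:
Step 1: cell (0,3) = 13/3
Step 2: cell (0,3) = 127/36
Step 3: cell (0,3) = 4423/1080
Step 4: cell (0,3) = 266153/64800
Full grid after step 4:
  240697/43200 181201/36000 487273/108000 266153/64800
  4762859/864000 1856281/360000 267401/60000 206783/48000
  712291/129600 272489/54000 252949/54000 281353/64800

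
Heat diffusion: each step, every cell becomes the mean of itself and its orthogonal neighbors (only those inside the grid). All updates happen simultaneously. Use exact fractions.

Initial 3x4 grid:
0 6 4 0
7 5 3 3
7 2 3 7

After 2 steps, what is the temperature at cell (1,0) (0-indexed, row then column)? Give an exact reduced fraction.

Answer: 1141/240

Derivation:
Step 1: cell (1,0) = 19/4
Step 2: cell (1,0) = 1141/240
Full grid after step 2:
  77/18 239/60 97/30 53/18
  1141/240 419/100 369/100 811/240
  43/9 269/60 239/60 34/9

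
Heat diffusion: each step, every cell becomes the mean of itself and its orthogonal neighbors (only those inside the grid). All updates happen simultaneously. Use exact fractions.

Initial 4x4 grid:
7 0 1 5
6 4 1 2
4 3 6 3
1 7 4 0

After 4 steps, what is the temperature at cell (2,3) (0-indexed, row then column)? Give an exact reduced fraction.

Step 1: cell (2,3) = 11/4
Step 2: cell (2,3) = 337/120
Step 3: cell (2,3) = 2207/720
Step 4: cell (2,3) = 65237/21600
Full grid after step 4:
  120367/32400 709139/216000 628699/216000 34019/12960
  816839/216000 320689/90000 540757/180000 306497/108000
  288653/72000 219049/60000 303631/90000 65237/21600
  5669/1440 69167/18000 36991/10800 21101/6480

Answer: 65237/21600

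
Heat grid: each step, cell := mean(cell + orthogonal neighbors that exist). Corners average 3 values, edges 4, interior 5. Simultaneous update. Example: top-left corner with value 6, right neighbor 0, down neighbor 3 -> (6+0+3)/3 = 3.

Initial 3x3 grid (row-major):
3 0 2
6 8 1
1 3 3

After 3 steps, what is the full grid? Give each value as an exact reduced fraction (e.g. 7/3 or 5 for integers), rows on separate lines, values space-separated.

After step 1:
  3 13/4 1
  9/2 18/5 7/2
  10/3 15/4 7/3
After step 2:
  43/12 217/80 31/12
  433/120 93/25 313/120
  139/36 781/240 115/36
After step 3:
  2377/720 15119/4800 1897/720
  26591/7200 4771/1500 21791/7200
  7721/2160 50507/14400 6521/2160

Answer: 2377/720 15119/4800 1897/720
26591/7200 4771/1500 21791/7200
7721/2160 50507/14400 6521/2160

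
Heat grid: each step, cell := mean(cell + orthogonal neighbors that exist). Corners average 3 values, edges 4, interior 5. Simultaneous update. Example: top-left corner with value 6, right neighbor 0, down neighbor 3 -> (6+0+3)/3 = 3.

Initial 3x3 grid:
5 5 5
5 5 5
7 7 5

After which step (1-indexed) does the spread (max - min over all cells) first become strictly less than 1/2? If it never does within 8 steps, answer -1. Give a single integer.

Answer: 4

Derivation:
Step 1: max=19/3, min=5, spread=4/3
Step 2: max=107/18, min=5, spread=17/18
Step 3: max=6247/1080, min=461/90, spread=143/216
Step 4: max=366749/64800, min=7013/1350, spread=1205/2592
  -> spread < 1/2 first at step 4
Step 5: max=21739303/3888000, min=189541/36000, spread=10151/31104
Step 6: max=1292069141/233280000, min=51609209/9720000, spread=85517/373248
Step 7: max=77056390927/13996800000, min=6233753671/1166400000, spread=720431/4478976
Step 8: max=4602654194669/839808000000, min=15652161863/2916000000, spread=6069221/53747712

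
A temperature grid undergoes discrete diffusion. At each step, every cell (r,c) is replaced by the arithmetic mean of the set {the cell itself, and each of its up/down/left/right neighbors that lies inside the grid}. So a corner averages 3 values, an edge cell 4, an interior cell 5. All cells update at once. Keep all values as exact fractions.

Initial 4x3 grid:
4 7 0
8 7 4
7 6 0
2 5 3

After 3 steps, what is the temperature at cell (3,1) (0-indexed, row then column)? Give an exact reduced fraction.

Step 1: cell (3,1) = 4
Step 2: cell (3,1) = 49/12
Step 3: cell (3,1) = 15367/3600
Full grid after step 3:
  12419/2160 11803/2400 4637/1080
  40559/7200 10159/2000 3623/900
  38539/7200 27467/6000 14057/3600
  2069/432 15367/3600 389/108

Answer: 15367/3600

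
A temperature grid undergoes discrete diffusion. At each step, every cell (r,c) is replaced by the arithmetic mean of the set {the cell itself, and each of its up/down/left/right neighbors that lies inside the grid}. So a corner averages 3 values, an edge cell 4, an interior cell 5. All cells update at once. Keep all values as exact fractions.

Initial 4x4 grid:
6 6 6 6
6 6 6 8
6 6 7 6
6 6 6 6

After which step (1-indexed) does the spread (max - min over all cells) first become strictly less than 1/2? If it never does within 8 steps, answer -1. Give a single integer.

Answer: 3

Derivation:
Step 1: max=27/4, min=6, spread=3/4
Step 2: max=1591/240, min=6, spread=151/240
Step 3: max=13921/2160, min=6, spread=961/2160
  -> spread < 1/2 first at step 3
Step 4: max=1384531/216000, min=4837/800, spread=78541/216000
Step 5: max=12354121/1944000, min=65587/10800, spread=548461/1944000
Step 6: max=1230550741/194400000, min=822599/135000, spread=46008181/194400000
Step 7: max=11030218681/1749600000, min=1979581553/324000000, spread=851195737/4374000000
Step 8: max=1100124946561/174960000000, min=3721548059/607500000, spread=28319105569/174960000000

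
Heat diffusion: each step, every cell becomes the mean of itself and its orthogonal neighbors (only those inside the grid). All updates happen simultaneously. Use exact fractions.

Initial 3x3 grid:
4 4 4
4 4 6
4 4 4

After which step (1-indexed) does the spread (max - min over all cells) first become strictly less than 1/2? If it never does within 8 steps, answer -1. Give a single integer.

Step 1: max=14/3, min=4, spread=2/3
Step 2: max=547/120, min=4, spread=67/120
Step 3: max=4757/1080, min=407/100, spread=1807/5400
  -> spread < 1/2 first at step 3
Step 4: max=1885963/432000, min=11161/2700, spread=33401/144000
Step 5: max=16781933/3888000, min=1123391/270000, spread=3025513/19440000
Step 6: max=6685726867/1555200000, min=60355949/14400000, spread=53531/497664
Step 7: max=399280925849/93312000000, min=16343116051/3888000000, spread=450953/5971968
Step 8: max=23903783560603/5598720000000, min=1967248610519/466560000000, spread=3799043/71663616

Answer: 3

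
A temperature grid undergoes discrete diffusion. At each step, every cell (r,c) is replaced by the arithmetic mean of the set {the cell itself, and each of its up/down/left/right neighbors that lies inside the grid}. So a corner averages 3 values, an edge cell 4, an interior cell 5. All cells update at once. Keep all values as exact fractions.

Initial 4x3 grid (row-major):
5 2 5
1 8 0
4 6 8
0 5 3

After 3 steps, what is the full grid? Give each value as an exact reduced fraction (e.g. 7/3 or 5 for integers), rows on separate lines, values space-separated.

After step 1:
  8/3 5 7/3
  9/2 17/5 21/4
  11/4 31/5 17/4
  3 7/2 16/3
After step 2:
  73/18 67/20 151/36
  799/240 487/100 457/120
  329/80 201/50 631/120
  37/12 541/120 157/36
After step 3:
  7729/2160 1647/400 4087/1080
  29461/7200 7751/2000 8159/1800
  2909/800 27323/6000 15703/3600
  2809/720 28751/7200 2543/540

Answer: 7729/2160 1647/400 4087/1080
29461/7200 7751/2000 8159/1800
2909/800 27323/6000 15703/3600
2809/720 28751/7200 2543/540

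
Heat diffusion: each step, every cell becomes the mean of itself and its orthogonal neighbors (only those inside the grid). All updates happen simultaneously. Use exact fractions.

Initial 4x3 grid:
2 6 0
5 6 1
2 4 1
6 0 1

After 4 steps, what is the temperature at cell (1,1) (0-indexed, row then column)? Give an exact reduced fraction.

Answer: 56341/18000

Derivation:
Step 1: cell (1,1) = 22/5
Step 2: cell (1,1) = 13/4
Step 3: cell (1,1) = 4043/1200
Step 4: cell (1,1) = 56341/18000
Full grid after step 4:
  47041/12960 292969/86400 19133/6480
  77681/21600 56341/18000 120937/43200
  68863/21600 207989/72000 102401/43200
  77221/25920 435469/172800 58411/25920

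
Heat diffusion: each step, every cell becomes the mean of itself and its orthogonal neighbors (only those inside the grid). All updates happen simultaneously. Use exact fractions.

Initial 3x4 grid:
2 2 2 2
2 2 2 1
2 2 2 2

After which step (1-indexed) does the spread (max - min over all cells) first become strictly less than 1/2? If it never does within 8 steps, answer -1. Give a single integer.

Answer: 1

Derivation:
Step 1: max=2, min=5/3, spread=1/3
  -> spread < 1/2 first at step 1
Step 2: max=2, min=413/240, spread=67/240
Step 3: max=2, min=3883/2160, spread=437/2160
Step 4: max=1991/1000, min=1570469/864000, spread=29951/172800
Step 5: max=6671/3375, min=14336179/7776000, spread=206761/1555200
Step 6: max=10634329/5400000, min=5764604429/3110400000, spread=14430763/124416000
Step 7: max=846347273/432000000, min=348140258311/186624000000, spread=139854109/1492992000
Step 8: max=75908771023/38880000000, min=20972408109749/11197440000000, spread=7114543559/89579520000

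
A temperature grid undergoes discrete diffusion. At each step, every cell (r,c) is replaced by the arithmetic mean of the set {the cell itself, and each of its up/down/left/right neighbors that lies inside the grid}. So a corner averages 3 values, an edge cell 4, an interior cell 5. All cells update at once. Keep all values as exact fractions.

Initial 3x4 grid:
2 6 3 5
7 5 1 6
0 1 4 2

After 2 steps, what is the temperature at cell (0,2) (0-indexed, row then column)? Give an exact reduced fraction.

Answer: 973/240

Derivation:
Step 1: cell (0,2) = 15/4
Step 2: cell (0,2) = 973/240
Full grid after step 2:
  25/6 67/16 973/240 143/36
  91/24 89/25 341/100 479/120
  26/9 67/24 123/40 19/6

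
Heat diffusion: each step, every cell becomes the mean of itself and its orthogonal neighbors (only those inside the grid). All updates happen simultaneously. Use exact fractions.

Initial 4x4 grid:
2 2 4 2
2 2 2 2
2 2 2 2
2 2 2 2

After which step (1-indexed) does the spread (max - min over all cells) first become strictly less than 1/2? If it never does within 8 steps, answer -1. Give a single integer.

Answer: 3

Derivation:
Step 1: max=8/3, min=2, spread=2/3
Step 2: max=151/60, min=2, spread=31/60
Step 3: max=1291/540, min=2, spread=211/540
  -> spread < 1/2 first at step 3
Step 4: max=124843/54000, min=2, spread=16843/54000
Step 5: max=1110643/486000, min=9079/4500, spread=130111/486000
Step 6: max=32802367/14580000, min=547159/270000, spread=3255781/14580000
Step 7: max=975153691/437400000, min=551107/270000, spread=82360351/437400000
Step 8: max=28995316891/13122000000, min=99706441/48600000, spread=2074577821/13122000000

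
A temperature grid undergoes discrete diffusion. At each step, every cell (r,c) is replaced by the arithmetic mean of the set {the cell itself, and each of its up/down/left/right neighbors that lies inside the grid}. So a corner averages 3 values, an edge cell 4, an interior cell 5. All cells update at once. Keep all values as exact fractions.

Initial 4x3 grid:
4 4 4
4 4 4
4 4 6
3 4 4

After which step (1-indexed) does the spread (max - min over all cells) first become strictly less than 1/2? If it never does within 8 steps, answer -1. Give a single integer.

Answer: 3

Derivation:
Step 1: max=14/3, min=11/3, spread=1
Step 2: max=271/60, min=67/18, spread=143/180
Step 3: max=9319/2160, min=28249/7200, spread=8443/21600
  -> spread < 1/2 first at step 3
Step 4: max=460379/108000, min=514643/129600, spread=189059/648000
Step 5: max=32662267/7776000, min=26066221/6480000, spread=6914009/38880000
Step 6: max=812201557/194400000, min=65616211/16200000, spread=992281/7776000
Step 7: max=116273537947/27993600000, min=47442458363/11664000000, spread=12058189379/139968000000
Step 8: max=2899037830867/699840000000, min=118902016583/29160000000, spread=363115463/5598720000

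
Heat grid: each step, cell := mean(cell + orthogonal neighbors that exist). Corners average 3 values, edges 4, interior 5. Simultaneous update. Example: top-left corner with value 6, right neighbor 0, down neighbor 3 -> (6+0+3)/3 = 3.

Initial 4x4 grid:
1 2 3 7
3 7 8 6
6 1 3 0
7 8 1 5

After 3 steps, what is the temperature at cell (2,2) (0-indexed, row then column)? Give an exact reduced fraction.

Step 1: cell (2,2) = 13/5
Step 2: cell (2,2) = 83/20
Step 3: cell (2,2) = 309/80
Full grid after step 3:
  2509/720 3189/800 32477/7200 1333/270
  1229/300 8103/2000 6803/1500 32207/7200
  338/75 572/125 309/80 1873/480
  185/36 661/150 79/20 263/80

Answer: 309/80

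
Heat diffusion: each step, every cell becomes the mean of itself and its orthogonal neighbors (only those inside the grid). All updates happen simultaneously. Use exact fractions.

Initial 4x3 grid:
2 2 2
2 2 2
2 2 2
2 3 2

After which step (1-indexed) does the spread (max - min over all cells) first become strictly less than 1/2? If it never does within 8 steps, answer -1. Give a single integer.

Answer: 1

Derivation:
Step 1: max=7/3, min=2, spread=1/3
  -> spread < 1/2 first at step 1
Step 2: max=547/240, min=2, spread=67/240
Step 3: max=4757/2160, min=2, spread=437/2160
Step 4: max=1885531/864000, min=2009/1000, spread=29951/172800
Step 5: max=16767821/7776000, min=6829/3375, spread=206761/1555200
Step 6: max=6676995571/3110400000, min=10965671/5400000, spread=14430763/124416000
Step 7: max=398355741689/186624000000, min=881652727/432000000, spread=139854109/1492992000
Step 8: max=23817351890251/11197440000000, min=79611228977/38880000000, spread=7114543559/89579520000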